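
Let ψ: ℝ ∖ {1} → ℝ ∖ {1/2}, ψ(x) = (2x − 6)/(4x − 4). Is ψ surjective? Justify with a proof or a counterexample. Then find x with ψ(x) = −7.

For any y ≠ 1/2, solving y(4x − 4) = 2x − 6 for x gives a well-defined x ≠ 1. So ψ is surjective.
Solving ψ(x) = −7: cross-multiplying gives 2x − 6 = −7(4x − 4), which rearranges to 30x = 34, so x = 17/15.

17/15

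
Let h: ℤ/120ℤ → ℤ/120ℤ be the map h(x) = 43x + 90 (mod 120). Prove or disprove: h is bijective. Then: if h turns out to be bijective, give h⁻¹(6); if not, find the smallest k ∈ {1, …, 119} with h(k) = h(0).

Suppose h(a) = h(b) in ℤ/120ℤ. Then 43a + 90 ≡ 43b + 90 (mod 120), so 43(a − b) ≡ 0 (mod 120).
Since gcd(43, 120) = 1, 43 is invertible modulo 120, therefore a − b ≡ 0 (mod 120), i.e. a = b.
We now compute 43⁻¹ mod 120 explicitly. Euclid's algorithm: 120 = 2·43 + 34, 43 = 1·34 + 9, 34 = 3·9 + 7, 9 = 1·7 + 2, 7 = 3·2 + 1; back-substituting gives 1 = 67·43 − 24·120, so 43⁻¹ ≡ 67 (mod 120).
For any y ∈ ℤ/120ℤ, x = 67(y − 90) mod 120 satisfies h(x) = 43·67(y − 90) + 90 ≡ y (since 43·67 ≡ 1 mod 120). So every y has a preimage.
Hence h is bijective.
Since h is bijective, we find h⁻¹(6): we need 43x ≡ 6 − 90 ≡ 36 (mod 120). Using 43⁻¹ = 67: x ≡ 67·36 = 2412 = 20·120 + 12, so x = 12.
Check: h(12) = 43·12 + 90 = 606 = 5·120 + 6 ≡ 6 (mod 120).

12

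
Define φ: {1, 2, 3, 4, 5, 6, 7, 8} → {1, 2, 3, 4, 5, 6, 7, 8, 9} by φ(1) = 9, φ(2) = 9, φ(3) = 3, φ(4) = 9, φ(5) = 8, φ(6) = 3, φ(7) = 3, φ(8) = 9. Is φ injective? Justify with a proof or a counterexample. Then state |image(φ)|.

φ(1) = 9 = φ(2) with 1 ≠ 2, so φ is not injective.
The image of φ is {3, 8, 9}, which has 3 elements.

3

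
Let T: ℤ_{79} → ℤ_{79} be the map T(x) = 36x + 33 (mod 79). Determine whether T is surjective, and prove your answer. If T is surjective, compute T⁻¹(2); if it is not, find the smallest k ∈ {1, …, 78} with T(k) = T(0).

54

Since gcd(36, 79) = 1, 36 is invertible modulo 79. Euclid's algorithm: 79 = 2·36 + 7, 36 = 5·7 + 1; back-substituting gives 1 = 11·36 − 5·79, so 36⁻¹ ≡ 11 (mod 79).
For any y ∈ ℤ_{79}, x = 11(y − 33) mod 79 satisfies T(x) = 36·11(y − 33) + 33 ≡ y (since 36·11 ≡ 1 mod 79). So every y has a preimage.
Therefore T is surjective.
Since T is surjective, we find T⁻¹(2): we need 36x ≡ 2 − 33 ≡ 48 (mod 79). Using 36⁻¹ = 11: x ≡ 11·48 = 528 = 6·79 + 54, so x = 54.
Check: T(54) = 36·54 + 33 = 1977 = 25·79 + 2 ≡ 2 (mod 79).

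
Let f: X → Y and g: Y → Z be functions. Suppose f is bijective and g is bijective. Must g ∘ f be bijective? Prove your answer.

Injectivity: if g(f(s)) = g(f(t)) then f(s) = f(t) (g injective) so s = t (f injective).
Surjectivity: for c ∈ Z pick b with g(b) = c, then a with f(a) = b; then (g ∘ f)(a) = c.
Hence g ∘ f is bijective.

bijective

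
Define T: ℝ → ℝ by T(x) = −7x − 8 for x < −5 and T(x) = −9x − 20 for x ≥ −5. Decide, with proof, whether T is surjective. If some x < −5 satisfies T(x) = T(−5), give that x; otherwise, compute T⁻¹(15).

Both pieces are strictly decreasing (slopes −7 and −9), so each is injective on its own interval.
The left piece maps (−∞, −5) onto (27, ∞); the right piece maps [−5, ∞) onto (−∞, 25].
The union (27, ∞) ∪ (−∞, 25] omits the interval between 27 and 25; in particular 27 has no preimage. So T is not surjective.
Because the two images are disjoint, no x < −5 has T(x) = T(−5), so we compute T⁻¹(15): 15 lies in (−∞, 25], so solve −9x − 20 = 15: x = (15 + 20)/(−9) = −35/9.

-35/9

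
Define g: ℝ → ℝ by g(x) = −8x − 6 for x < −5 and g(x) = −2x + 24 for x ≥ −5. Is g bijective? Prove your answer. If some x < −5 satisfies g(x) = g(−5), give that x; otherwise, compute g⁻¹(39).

Both pieces are strictly decreasing (slopes −8 and −2), so each is injective on its own interval.
The left piece maps (−∞, −5) onto (34, ∞); the right piece maps [−5, ∞) onto (−∞, 34].
Since 34 = 34, the images partition ℝ: g is injective and surjective, hence bijective.
Because the two images are disjoint, no x < −5 has g(x) = g(−5), so we compute g⁻¹(39): 39 lies in (34, ∞), so solve −8x − 6 = 39: x = (39 + 6)/(−8) = −45/8.

-45/8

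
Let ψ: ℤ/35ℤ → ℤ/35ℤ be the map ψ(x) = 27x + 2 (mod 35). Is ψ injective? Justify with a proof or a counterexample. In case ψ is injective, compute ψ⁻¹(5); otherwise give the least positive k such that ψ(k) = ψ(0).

If ψ(s) = ψ(t), then 27s ≡ 27t (mod 35). Because gcd(27, 35) = 1, we may cancel 27 to get s ≡ t (mod 35).
Therefore ψ is injective.
We now compute 27⁻¹ mod 35 explicitly. Euclid's algorithm: 35 = 1·27 + 8, 27 = 3·8 + 3, 8 = 2·3 + 2, 3 = 1·2 + 1; back-substituting gives 1 = 13·27 − 10·35, so 27⁻¹ ≡ 13 (mod 35).
Since ψ is injective, we find ψ⁻¹(5): we need 27x ≡ 5 − 2 ≡ 3 (mod 35). Using 27⁻¹ = 13: x ≡ 13·3 = 39 = 1·35 + 4, so x = 4.
Check: ψ(4) = 27·4 + 2 = 110 = 3·35 + 5 ≡ 5 (mod 35).

4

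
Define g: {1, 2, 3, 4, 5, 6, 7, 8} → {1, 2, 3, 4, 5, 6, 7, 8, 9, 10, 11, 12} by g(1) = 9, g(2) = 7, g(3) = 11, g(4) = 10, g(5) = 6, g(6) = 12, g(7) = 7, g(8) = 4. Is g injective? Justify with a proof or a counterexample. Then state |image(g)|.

g(2) = 7 = g(7) with 2 ≠ 7, so g is not injective.
The image of g is {4, 6, 7, 9, 10, 11, 12}, which has 7 elements.

7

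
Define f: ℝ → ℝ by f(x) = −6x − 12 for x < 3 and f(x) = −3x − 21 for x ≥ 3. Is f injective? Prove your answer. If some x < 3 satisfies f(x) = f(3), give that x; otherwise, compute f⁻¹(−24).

2

Both pieces are strictly decreasing (slopes −6 and −3), so each is injective on its own interval.
The left piece maps (−∞, 3) onto (−30, ∞); the right piece maps [3, ∞) onto (−∞, −30].
These images are disjoint, so no value is attained by both pieces. Hence f is injective.
Because the two images are disjoint, no x < 3 has f(x) = f(3), so we compute f⁻¹(−24): −24 lies in (−30, ∞), so solve −6x − 12 = −24: x = (−24 + 12)/(−6) = 2.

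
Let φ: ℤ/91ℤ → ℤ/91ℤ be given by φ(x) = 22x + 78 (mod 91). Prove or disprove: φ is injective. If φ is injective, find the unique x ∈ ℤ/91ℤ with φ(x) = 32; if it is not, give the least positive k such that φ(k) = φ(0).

31

By definition, φ is injective when φ(s) = φ(t) forces s = t.
If φ(s) = φ(t), then 22s ≡ 22t (mod 91). Because gcd(22, 91) = 1, we may cancel 22 to get s ≡ t (mod 91).
Therefore φ is injective.
We now compute 22⁻¹ mod 91 explicitly. Euclid's algorithm: 91 = 4·22 + 3, 22 = 7·3 + 1; back-substituting gives 1 = 29·22 − 7·91, so 22⁻¹ ≡ 29 (mod 91).
Since φ is injective, we find φ⁻¹(32): we need 22x ≡ 32 − 78 ≡ 45 (mod 91). Using 22⁻¹ = 29: x ≡ 29·45 = 1305 = 14·91 + 31, so x = 31.
Check: φ(31) = 22·31 + 78 = 760 = 8·91 + 32 ≡ 32 (mod 91).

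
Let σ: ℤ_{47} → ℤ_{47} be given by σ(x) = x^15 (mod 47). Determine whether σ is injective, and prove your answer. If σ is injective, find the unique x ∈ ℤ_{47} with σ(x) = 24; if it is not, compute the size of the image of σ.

8

Since 47 is prime, the nonzero elements of ℤ_{47} form a cyclic group of order 46.
As gcd(15, 46) = 1, raising to the 15th power is a bijection on this group: if s^15 ≡ t^15 then (st^{−1})^15 = 1, and the only element of order dividing gcd(15, 46) = 1 is 1, so s = t.
With σ(0) = 0 this makes σ injective on all of ℤ_{47}, hence bijective (finite equal-size domain and codomain). In particular σ is injective.
Since σ is injective, we find the preimage of 24. The inverse of x ↦ x^15 on (ℤ_{47})^× is x ↦ x^43, because 15·43 = 645 = 14·46 + 1 ≡ 1 (mod 46) and x^{46} = 1 for x ≠ 0 (Fermat). So σ⁻¹(24) = 24^43 mod 47.
Repeated squaring mod 47: 24^1 ≡ 24, 24^2 ≡ 24² = 576 ≡ 12, 24^4 ≡ 12² = 144 ≡ 3, 24^8 ≡ 3² = 9, 24^16 ≡ 9² = 81 ≡ 34, 24^32 ≡ 34² = 1156 ≡ 28. Since 43 = 32 + 8 + 2 + 1, 24^43 ≡ 28·9·12·24: 28·9 = 252 ≡ 17, then 17·12 = 204 ≡ 16, then 16·24 = 384 ≡ 8. So 24^43 ≡ 8 (mod 47).
Hence σ⁻¹(24) = 8.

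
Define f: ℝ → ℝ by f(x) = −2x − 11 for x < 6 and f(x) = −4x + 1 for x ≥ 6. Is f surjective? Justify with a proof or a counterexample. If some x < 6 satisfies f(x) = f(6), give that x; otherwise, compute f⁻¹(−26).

27/4

Both pieces are strictly decreasing (slopes −2 and −4), so each is injective on its own interval.
The left piece maps (−∞, 6) onto (−23, ∞); the right piece maps [6, ∞) onto (−∞, −23].
These images together cover ℝ, so f is surjective.
Because the two images are disjoint, no x < 6 has f(x) = f(6), so we compute f⁻¹(−26): −26 lies in (−∞, −23], so solve −4x + 1 = −26: x = (−26 − 1)/(−4) = 27/4.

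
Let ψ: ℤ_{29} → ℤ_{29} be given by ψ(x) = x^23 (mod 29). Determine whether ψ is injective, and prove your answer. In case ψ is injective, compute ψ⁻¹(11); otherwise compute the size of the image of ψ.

Since 29 is prime, the nonzero elements of ℤ_{29} form a cyclic group of order 28.
As gcd(23, 28) = 1, raising to the 23rd power is a bijection on this group: if u^23 ≡ v^23 then (uv^{−1})^23 = 1, and the only element of order dividing gcd(23, 28) = 1 is 1, so u = v.
With ψ(0) = 0 this makes ψ injective on all of ℤ_{29}, hence bijective (finite equal-size domain and codomain). In particular ψ is injective.
Since ψ is injective, we find the preimage of 11. The inverse of x ↦ x^23 on (ℤ_{29})^× is x ↦ x^11, because 23·11 = 253 = 9·28 + 1 ≡ 1 (mod 28) and x^{28} = 1 for x ≠ 0 (Fermat). So ψ⁻¹(11) = 11^11 mod 29.
Repeated squaring mod 29: 11^1 ≡ 11, 11^2 ≡ 11² = 121 ≡ 5, 11^4 ≡ 5² = 25, 11^8 ≡ 25² = 625 ≡ 16. Since 11 = 8 + 2 + 1, 11^11 ≡ 16·5·11: 16·5 = 80 ≡ 22, then 22·11 = 242 ≡ 10. So 11^11 ≡ 10 (mod 29).
Hence ψ⁻¹(11) = 10.

10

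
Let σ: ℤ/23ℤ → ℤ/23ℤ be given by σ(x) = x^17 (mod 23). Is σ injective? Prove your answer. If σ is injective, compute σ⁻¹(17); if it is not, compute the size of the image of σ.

Since 23 is prime, the nonzero elements of ℤ/23ℤ form a cyclic group of order 22.
As gcd(17, 22) = 1, raising to the 17th power is a bijection on this group: if u^17 ≡ v^17 then (uv^{−1})^17 = 1, and the only element of order dividing gcd(17, 22) = 1 is 1, so u = v.
With σ(0) = 0 this makes σ injective on all of ℤ/23ℤ, hence bijective (finite equal-size domain and codomain). In particular σ is injective.
Since σ is injective, we find the preimage of 17. The inverse of x ↦ x^17 on (ℤ/23ℤ)^× is x ↦ x^13, because 17·13 = 221 = 10·22 + 1 ≡ 1 (mod 22) and x^{22} = 1 for x ≠ 0 (Fermat). So σ⁻¹(17) = 17^13 mod 23.
Repeated squaring mod 23: 17^1 ≡ 17, 17^2 ≡ 17² = 289 ≡ 13, 17^4 ≡ 13² = 169 ≡ 8, 17^8 ≡ 8² = 64 ≡ 18. Since 13 = 8 + 4 + 1, 17^13 ≡ 18·8·17: 18·8 = 144 ≡ 6, then 6·17 = 102 ≡ 10. So 17^13 ≡ 10 (mod 23).
Hence σ⁻¹(17) = 10.

10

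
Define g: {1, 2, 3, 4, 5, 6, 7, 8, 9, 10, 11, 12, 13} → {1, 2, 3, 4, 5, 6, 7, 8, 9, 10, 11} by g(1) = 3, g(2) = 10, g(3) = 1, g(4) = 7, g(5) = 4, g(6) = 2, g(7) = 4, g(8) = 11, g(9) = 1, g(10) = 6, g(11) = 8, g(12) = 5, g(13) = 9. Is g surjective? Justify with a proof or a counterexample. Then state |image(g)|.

Every element of the codomain has a preimage: 1 = g(3), 2 = g(6), 3 = g(1), 4 = g(5), 5 = g(12), 6 = g(10), 7 = g(4), 8 = g(11), 9 = g(13), 10 = g(2), 11 = g(8).
Therefore g is surjective.
The image of g is {1, 2, 3, 4, 5, 6, 7, 8, 9, 10, 11}, which has 11 elements.

11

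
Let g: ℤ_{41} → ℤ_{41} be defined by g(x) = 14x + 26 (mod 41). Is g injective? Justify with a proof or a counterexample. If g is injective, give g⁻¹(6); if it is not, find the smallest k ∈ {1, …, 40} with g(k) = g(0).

22

Suppose g(x_1) = g(x_2) in ℤ_{41}. Then 14x_1 + 26 ≡ 14x_2 + 26 (mod 41), hence 14(x_1 − x_2) ≡ 0 (mod 41).
Since gcd(14, 41) = 1, 14 is invertible modulo 41, so x_1 − x_2 ≡ 0 (mod 41), i.e. x_1 = x_2.
So g is injective.
We now compute 14⁻¹ mod 41 explicitly. Euclid's algorithm: 41 = 2·14 + 13, 14 = 1·13 + 1; back-substituting gives 1 = 3·14 − 1·41, so 14⁻¹ ≡ 3 (mod 41).
Since g is injective, we compute g⁻¹(6): solve 14x + 26 ≡ 6 (mod 41), i.e. 14x ≡ 21 (mod 41).
Multiplying by 14⁻¹ = 3 gives x ≡ 3·21 = 63 = 1·41 + 22 ≡ 22 (mod 41).
Check: g(22) = 14·22 + 26 = 334 = 8·41 + 6 ≡ 6 (mod 41).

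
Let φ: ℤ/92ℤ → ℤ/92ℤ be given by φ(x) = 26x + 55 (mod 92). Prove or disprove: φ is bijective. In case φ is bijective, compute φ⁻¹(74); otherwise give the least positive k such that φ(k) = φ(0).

Recall: φ is injective if φ(s) = φ(t) implies s = t.
We have gcd(26, 92) = 2 > 1. Taking s = 0 and t = 46: φ(0) = 55 and φ(46) = 26·46 + 55 = 1251 ≡ 55 (mod 92).
So φ(0) = φ(46) while 0 ≠ 46, hence φ is not injective, hence not bijective.
Since φ is not bijective, we find the least positive k with φ(k) = φ(0): this means 26k ≡ 0 (mod 92), i.e. 92 ∣ 26k. Since gcd(26, 92) = 2, dividing through by 2 this holds exactly when 46 ∣ 13k, and as gcd(13, 46) = 1, exactly when 46 ∣ k.
The smallest positive such k is 46.

46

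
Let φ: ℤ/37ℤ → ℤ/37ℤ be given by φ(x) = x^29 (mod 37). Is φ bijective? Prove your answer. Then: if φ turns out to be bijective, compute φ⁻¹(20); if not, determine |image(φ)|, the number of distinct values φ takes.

Since 37 is prime, the nonzero elements of ℤ/37ℤ form a cyclic group of order 36.
As gcd(29, 36) = 1, raising to the 29th power is a bijection on this group: if u^29 ≡ v^29 then (uv^{−1})^29 = 1, and the only element of order dividing gcd(29, 36) = 1 is 1, so u = v.
With φ(0) = 0 this makes φ injective on all of ℤ/37ℤ, hence bijective (finite equal-size domain and codomain). In particular φ is bijective.
Since φ is bijective, we find the preimage of 20. The inverse of x ↦ x^29 on (ℤ/37ℤ)^× is x ↦ x^5, because 29·5 = 145 = 4·36 + 1 ≡ 1 (mod 36) and x^{36} = 1 for x ≠ 0 (Fermat). So φ⁻¹(20) = 20^5 mod 37.
Repeated squaring mod 37: 20^1 ≡ 20, 20^2 ≡ 20² = 400 ≡ 30, 20^4 ≡ 30² = 900 ≡ 12. Since 5 = 4 + 1, 20^5 ≡ 12·20: 12·20 = 240 ≡ 18. So 20^5 ≡ 18 (mod 37).
Hence φ⁻¹(20) = 18.

18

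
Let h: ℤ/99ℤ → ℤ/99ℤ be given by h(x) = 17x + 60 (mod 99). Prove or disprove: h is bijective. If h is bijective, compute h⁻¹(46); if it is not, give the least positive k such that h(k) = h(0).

5

Recall that h is injective if h(a) = h(b) implies a = b.
If h(a) = h(b), then 17a ≡ 17b (mod 99). Because gcd(17, 99) = 1, we may cancel 17 to get a ≡ b (mod 99).
We now compute 17⁻¹ mod 99 explicitly. Euclid's algorithm: 99 = 5·17 + 14, 17 = 1·14 + 3, 14 = 4·3 + 2, 3 = 1·2 + 1; back-substituting gives 1 = 35·17 − 6·99, so 17⁻¹ ≡ 35 (mod 99).
For any y ∈ ℤ/99ℤ, x = 35(y − 60) mod 99 satisfies h(x) = 17·35(y − 60) + 60 ≡ y (since 17·35 ≡ 1 mod 99). So every y has a preimage.
So h is bijective.
Since h is bijective, we compute h⁻¹(46): solve 17x + 60 ≡ 46 (mod 99), i.e. 17x ≡ 85 (mod 99).
Multiplying by 17⁻¹ = 35 gives x ≡ 35·85 = 2975 = 30·99 + 5 ≡ 5 (mod 99).
Check: h(5) = 17·5 + 60 = 145 = 1·99 + 46 ≡ 46 (mod 99).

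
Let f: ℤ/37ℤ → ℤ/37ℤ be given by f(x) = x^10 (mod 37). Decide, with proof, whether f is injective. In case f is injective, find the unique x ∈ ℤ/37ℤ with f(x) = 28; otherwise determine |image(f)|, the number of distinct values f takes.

f(18): Repeated squaring mod 37: 18^1 ≡ 18, 18^2 ≡ 18² = 324 ≡ 28, 18^4 ≡ 28² = 784 ≡ 7, 18^8 ≡ 7² = 49 ≡ 12. Since 10 = 8 + 2, 18^10 ≡ 12·28: 12·28 = 336 ≡ 3. So 18^10 ≡ 3 (mod 37).
f(19): Repeated squaring mod 37: 19^1 ≡ 19, 19^2 ≡ 19² = 361 ≡ 28, 19^4 ≡ 28² = 784 ≡ 7, 19^8 ≡ 7² = 49 ≡ 12. Since 10 = 8 + 2, 19^10 ≡ 12·28: 12·28 = 336 ≡ 3. So 19^10 ≡ 3 (mod 37).
So f(18) = f(19) = 3 while 18 ≠ 19, hence f is not injective.
Since f is not injective, we determine |image(f)|. Computing x^10 mod 37 for each x (by repeated squaring, reducing mod 37 at every step), the values f(0), f(1), …, f(36) are: 0, 1, 25, 34, 33, 30, 36, 7, 11, 9, 10, 26, 12, 4, 27, 21, 16, 28, 3, 3, 28, 16, 21, 27, 4, 12, 26, 10, 9, 11, 7, 36, 30, 33, 34, 25, 1.
The distinct values are {0, 1, 3, 4, 7, 9, 10, 11, 12, 16, 21, 25, 26, 27, 28, 30, 33, 34, 36}; there are 19 of them.

19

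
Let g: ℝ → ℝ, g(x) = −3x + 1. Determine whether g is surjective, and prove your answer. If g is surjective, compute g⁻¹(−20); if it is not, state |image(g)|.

For any y ∈ ℝ, x = (y − 1)/(−3) satisfies g(x) = y.
Thus g is surjective.
Since g is surjective, we compute g⁻¹(−20) = (−20 − 1)/(−3) = 7.

7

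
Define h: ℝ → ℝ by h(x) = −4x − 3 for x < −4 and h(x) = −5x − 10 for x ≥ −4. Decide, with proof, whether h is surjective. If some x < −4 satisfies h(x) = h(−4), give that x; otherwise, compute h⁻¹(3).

-13/5

Both pieces are strictly decreasing (slopes −4 and −5), so each is injective on its own interval.
The left piece maps (−∞, −4) onto (13, ∞); the right piece maps [−4, ∞) onto (−∞, 10].
The union (13, ∞) ∪ (−∞, 10] omits the interval between 13 and 10; in particular 13 has no preimage. So h is not surjective.
Because the two images are disjoint, no x < −4 has h(x) = h(−4), so we compute h⁻¹(3): 3 lies in (−∞, 10], so solve −5x − 10 = 3: x = (3 + 10)/(−5) = −13/5.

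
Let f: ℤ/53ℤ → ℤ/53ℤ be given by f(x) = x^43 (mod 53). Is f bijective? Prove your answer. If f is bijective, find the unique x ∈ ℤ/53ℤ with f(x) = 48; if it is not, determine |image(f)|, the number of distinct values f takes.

Since 53 is prime, the nonzero elements of ℤ/53ℤ form a cyclic group of order 52.
As gcd(43, 52) = 1, raising to the 43rd power is a bijection on this group: if u^43 ≡ v^43 then (uv^{−1})^43 = 1, and the only element of order dividing gcd(43, 52) = 1 is 1, so u = v.
With f(0) = 0 this makes f injective on all of ℤ/53ℤ, hence bijective (finite equal-size domain and codomain). In particular f is bijective.
Since f is bijective, we find the preimage of 48. The inverse of x ↦ x^43 on (ℤ/53ℤ)^× is x ↦ x^23, because 43·23 = 989 = 19·52 + 1 ≡ 1 (mod 52) and x^{52} = 1 for x ≠ 0 (Fermat). So f⁻¹(48) = 48^23 mod 53.
Repeated squaring mod 53: 48^1 ≡ 48, 48^2 ≡ 48² = 2304 ≡ 25, 48^4 ≡ 25² = 625 ≡ 42, 48^8 ≡ 42² = 1764 ≡ 15, 48^16 ≡ 15² = 225 ≡ 13. Since 23 = 16 + 4 + 2 + 1, 48^23 ≡ 13·42·25·48: 13·42 = 546 ≡ 16, then 16·25 = 400 ≡ 29, then 29·48 = 1392 ≡ 14. So 48^23 ≡ 14 (mod 53).
Hence f⁻¹(48) = 14.

14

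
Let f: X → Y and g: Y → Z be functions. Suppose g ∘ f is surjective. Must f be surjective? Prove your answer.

No. Take X = {1}, Y = {1, 2, 3}, Z = {1}, f(a) = 1 for every a ∈ X, and g(b) = 1 for every b ∈ Y.
Then g ∘ f is surjective onto {1}, but 3 ∈ Y has no preimage under f, so f is not surjective.

not surjective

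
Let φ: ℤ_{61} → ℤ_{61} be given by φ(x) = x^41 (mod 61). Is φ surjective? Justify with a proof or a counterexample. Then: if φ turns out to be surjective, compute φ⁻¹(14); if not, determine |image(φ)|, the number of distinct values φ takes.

48

Since 61 is prime, the nonzero elements of ℤ_{61} form a cyclic group of order 60.
As gcd(41, 60) = 1, raising to the 41st power is a bijection on this group: if a^41 ≡ b^41 then (ab^{−1})^41 = 1, and the only element of order dividing gcd(41, 60) = 1 is 1, so a = b.
With φ(0) = 0 this makes φ injective on all of ℤ_{61}, hence bijective (finite equal-size domain and codomain). In particular φ is surjective.
Since φ is surjective, we find the preimage of 14. The inverse of x ↦ x^41 on (ℤ_{61})^× is x ↦ x^41, because 41·41 = 1681 = 28·60 + 1 ≡ 1 (mod 60) and x^{60} = 1 for x ≠ 0 (Fermat). So φ⁻¹(14) = 14^41 mod 61.
Repeated squaring mod 61: 14^1 ≡ 14, 14^2 ≡ 14² = 196 ≡ 13, 14^4 ≡ 13² = 169 ≡ 47, 14^8 ≡ 47² = 2209 ≡ 13, 14^16 ≡ 13² = 169 ≡ 47, 14^32 ≡ 47² = 2209 ≡ 13. Since 41 = 32 + 8 + 1, 14^41 ≡ 13·13·14: 13·13 = 169 ≡ 47, then 47·14 = 658 ≡ 48. So 14^41 ≡ 48 (mod 61).
Hence φ⁻¹(14) = 48.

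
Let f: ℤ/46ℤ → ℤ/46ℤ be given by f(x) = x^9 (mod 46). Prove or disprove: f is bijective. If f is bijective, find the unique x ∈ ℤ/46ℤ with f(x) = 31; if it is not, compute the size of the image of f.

39

Computing x^9 mod 46 for each x (by repeated squaring, reducing mod 46 at every step), the values f(0), f(1), …, f(45) are: 0, 1, 6, 41, 36, 11, 16, 15, 32, 25, 20, 19, 4, 3, 44, 37, 8, 7, 12, 33, 28, 17, 22, 23, 24, 29, 18, 13, 34, 39, 38, 9, 2, 43, 42, 27, 26, 21, 14, 31, 30, 35, 10, 5, 40, 45.
Every element of ℤ/46ℤ appears exactly once in this list, so f is a bijection, and in particular bijective.
Since f is bijective, we read off the preimage of 31 from the same table: f(39) = 31, so f⁻¹(31) = 39.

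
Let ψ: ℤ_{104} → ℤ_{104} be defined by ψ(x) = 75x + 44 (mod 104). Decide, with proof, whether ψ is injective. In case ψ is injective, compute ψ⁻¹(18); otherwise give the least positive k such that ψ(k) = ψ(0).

26

Suppose ψ(a) = ψ(b) in ℤ_{104}. Then 75a + 44 ≡ 75b + 44 (mod 104), therefore 75(a − b) ≡ 0 (mod 104).
Since gcd(75, 104) = 1, 75 is invertible modulo 104, therefore a − b ≡ 0 (mod 104), i.e. a = b.
Thus ψ is injective.
We now compute 75⁻¹ mod 104 explicitly. Euclid's algorithm: 104 = 1·75 + 29, 75 = 2·29 + 17, 29 = 1·17 + 12, 17 = 1·12 + 5, 12 = 2·5 + 2, 5 = 2·2 + 1; back-substituting gives 1 = 43·75 − 31·104, so 75⁻¹ ≡ 43 (mod 104).
Since ψ is injective, we find ψ⁻¹(18): we need 75x ≡ 18 − 44 ≡ 78 (mod 104). Using 75⁻¹ = 43: x ≡ 43·78 = 3354 = 32·104 + 26, so x = 26.
Check: ψ(26) = 75·26 + 44 = 1994 = 19·104 + 18 ≡ 18 (mod 104).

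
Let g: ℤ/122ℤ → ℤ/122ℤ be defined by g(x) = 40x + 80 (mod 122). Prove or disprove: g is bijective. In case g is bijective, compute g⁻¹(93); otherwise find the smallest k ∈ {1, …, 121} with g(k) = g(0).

61

By definition, g is injective if g(u) = g(v) implies u = v.
We have gcd(40, 122) = 2 > 1. Taking u = 0 and v = 61: g(0) = 80 and g(61) = 40·61 + 80 = 2520 ≡ 80 (mod 122).
So g(0) = g(61) while 0 ≠ 61, so g is not injective, hence not bijective.
Since g is not bijective, we find the least positive k with g(k) = g(0): this means 40k ≡ 0 (mod 122), i.e. 122 ∣ 40k. Since gcd(40, 122) = 2, dividing through by 2 this holds exactly when 61 ∣ 20k, and as gcd(20, 61) = 1, exactly when 61 ∣ k.
The smallest positive such k is 61.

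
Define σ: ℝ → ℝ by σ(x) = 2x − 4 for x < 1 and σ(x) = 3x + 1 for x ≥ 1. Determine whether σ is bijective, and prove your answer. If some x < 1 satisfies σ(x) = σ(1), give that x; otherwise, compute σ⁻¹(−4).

Both pieces are strictly increasing (slopes 2 and 3), so each is injective on its own interval.
The left piece maps (−∞, 1) onto (−∞, −2); the right piece maps [1, ∞) onto [4, ∞).
The images leave a gap (−2 has no preimage), so σ is not surjective, hence not bijective.
Because the two images are disjoint, no x < 1 has σ(x) = σ(1), so we compute σ⁻¹(−4): −4 lies in (−∞, −2), so solve 2x − 4 = −4: x = (−4 + 4)/2 = 0.

0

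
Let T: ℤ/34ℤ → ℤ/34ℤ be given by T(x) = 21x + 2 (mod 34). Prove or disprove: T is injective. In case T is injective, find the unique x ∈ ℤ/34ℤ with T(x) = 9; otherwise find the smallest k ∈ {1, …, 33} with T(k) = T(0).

Suppose T(u) = T(v) in ℤ/34ℤ. Then 21u + 2 ≡ 21v + 2 (mod 34), so 21(u − v) ≡ 0 (mod 34).
Since gcd(21, 34) = 1, 21 is invertible modulo 34, hence u − v ≡ 0 (mod 34), i.e. u = v.
Hence T is injective.
We now compute 21⁻¹ mod 34 explicitly. Euclid's algorithm: 34 = 1·21 + 13, 21 = 1·13 + 8, 13 = 1·8 + 5, 8 = 1·5 + 3, 5 = 1·3 + 2, 3 = 1·2 + 1; back-substituting gives 1 = 13·21 − 8·34, so 21⁻¹ ≡ 13 (mod 34).
Since T is injective, we compute T⁻¹(9): solve 21x + 2 ≡ 9 (mod 34), i.e. 21x ≡ 7 (mod 34).
Multiplying by 21⁻¹ = 13 gives x ≡ 13·7 = 91 = 2·34 + 23 ≡ 23 (mod 34).
Check: T(23) = 21·23 + 2 = 485 = 14·34 + 9 ≡ 9 (mod 34).

23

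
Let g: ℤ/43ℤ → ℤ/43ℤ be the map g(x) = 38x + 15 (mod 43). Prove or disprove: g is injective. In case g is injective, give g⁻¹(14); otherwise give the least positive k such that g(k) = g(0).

Recall that injectivity means: for all a, b in the domain, g(a) = g(b) implies a = b.
If g(a) = g(b), then 38a ≡ 38b (mod 43). Because gcd(38, 43) = 1, we may cancel 38 to get a ≡ b (mod 43).
Thus g is injective.
We now compute 38⁻¹ mod 43 explicitly. Euclid's algorithm: 43 = 1·38 + 5, 38 = 7·5 + 3, 5 = 1·3 + 2, 3 = 1·2 + 1; back-substituting gives 1 = 17·38 − 15·43, so 38⁻¹ ≡ 17 (mod 43).
Since g is injective, we compute g⁻¹(14): solve 38x + 15 ≡ 14 (mod 43), i.e. 38x ≡ 42 (mod 43).
Multiplying by 38⁻¹ = 17 gives x ≡ 17·42 = 714 = 16·43 + 26 ≡ 26 (mod 43).
Check: g(26) = 38·26 + 15 = 1003 = 23·43 + 14 ≡ 14 (mod 43).

26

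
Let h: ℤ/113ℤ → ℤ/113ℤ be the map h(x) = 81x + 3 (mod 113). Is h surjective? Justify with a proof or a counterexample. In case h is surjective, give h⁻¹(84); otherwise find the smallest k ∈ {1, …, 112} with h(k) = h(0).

1

Recall: surjectivity means every element of the codomain has a preimage under h.
Since gcd(81, 113) = 1, 81 is invertible modulo 113. Euclid's algorithm: 113 = 1·81 + 32, 81 = 2·32 + 17, 32 = 1·17 + 15, 17 = 1·15 + 2, 15 = 7·2 + 1; back-substituting gives 1 = 60·81 − 43·113, so 81⁻¹ ≡ 60 (mod 113).
For any y ∈ ℤ/113ℤ, x = 60(y − 3) mod 113 satisfies h(x) = 81·60(y − 3) + 3 ≡ y (since 81·60 ≡ 1 mod 113). So every y has a preimage.
So h is surjective.
Since h is surjective, we compute h⁻¹(84): solve 81x + 3 ≡ 84 (mod 113), i.e. 81x ≡ 81 (mod 113).
Multiplying by 81⁻¹ = 60 gives x ≡ 60·81 = 4860 = 43·113 + 1 ≡ 1 (mod 113).
Check: h(1) = 81·1 + 3 = 84 ≡ 84 (mod 113).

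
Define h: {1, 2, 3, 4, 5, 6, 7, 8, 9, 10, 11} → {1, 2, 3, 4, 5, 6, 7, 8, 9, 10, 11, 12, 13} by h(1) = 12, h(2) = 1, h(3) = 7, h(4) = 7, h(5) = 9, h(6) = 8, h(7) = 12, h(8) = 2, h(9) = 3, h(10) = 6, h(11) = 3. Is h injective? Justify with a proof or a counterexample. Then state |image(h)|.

h(3) = 7 = h(4) with 3 ≠ 4, so h is not injective.
The image of h is {1, 2, 3, 6, 7, 8, 9, 12}, which has 8 elements.

8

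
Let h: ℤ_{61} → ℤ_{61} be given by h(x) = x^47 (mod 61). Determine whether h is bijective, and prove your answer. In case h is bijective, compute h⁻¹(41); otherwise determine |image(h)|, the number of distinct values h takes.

Since 61 is prime, the nonzero elements of ℤ_{61} form a cyclic group of order 60.
As gcd(47, 60) = 1, raising to the 47th power is a bijection on this group: if s^47 ≡ t^47 then (st^{−1})^47 = 1, and the only element of order dividing gcd(47, 60) = 1 is 1, so s = t.
With h(0) = 0 this makes h injective on all of ℤ_{61}, hence bijective (finite equal-size domain and codomain). In particular h is bijective.
Since h is bijective, we find the preimage of 41. The inverse of x ↦ x^47 on (ℤ_{61})^× is x ↦ x^23, because 47·23 = 1081 = 18·60 + 1 ≡ 1 (mod 60) and x^{60} = 1 for x ≠ 0 (Fermat). So h⁻¹(41) = 41^23 mod 61.
Repeated squaring mod 61: 41^1 ≡ 41, 41^2 ≡ 41² = 1681 ≡ 34, 41^4 ≡ 34² = 1156 ≡ 58, 41^8 ≡ 58² = 3364 ≡ 9, 41^16 ≡ 9² = 81 ≡ 20. Since 23 = 16 + 4 + 2 + 1, 41^23 ≡ 20·58·34·41: 20·58 = 1160 ≡ 1, then 1·34 = 34, then 34·41 = 1394 ≡ 52. So 41^23 ≡ 52 (mod 61).
Hence h⁻¹(41) = 52.

52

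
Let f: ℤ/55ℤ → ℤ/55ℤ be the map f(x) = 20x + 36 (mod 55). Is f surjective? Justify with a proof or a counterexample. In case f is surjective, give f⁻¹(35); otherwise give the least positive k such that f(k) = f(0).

11

By definition, f is surjective if every y in the codomain equals f(x) for some x in the domain.
Since gcd(20, 55) = 5, we have 20x ≡ 0 (mod 5) for all x, so f(x) ≡ 1 (mod 5).
But 0 ≢ 1 (mod 5), so 0 ∈ ℤ/55ℤ has no preimage. Thus f is not surjective.
Since f is not surjective, we find the least positive k with f(k) = f(0): this means 20k ≡ 0 (mod 55), i.e. 55 ∣ 20k. Since gcd(20, 55) = 5, dividing through by 5 this holds exactly when 11 ∣ 4k, and as gcd(4, 11) = 1, exactly when 11 ∣ k.
The smallest positive such k is 11.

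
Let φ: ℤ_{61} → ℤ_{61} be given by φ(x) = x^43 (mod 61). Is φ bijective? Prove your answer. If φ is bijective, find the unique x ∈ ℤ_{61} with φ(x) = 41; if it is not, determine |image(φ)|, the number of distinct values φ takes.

27

Since 61 is prime, the nonzero elements of ℤ_{61} form a cyclic group of order 60.
As gcd(43, 60) = 1, raising to the 43rd power is a bijection on this group: if a^43 ≡ b^43 then (ab^{−1})^43 = 1, and the only element of order dividing gcd(43, 60) = 1 is 1, so a = b.
With φ(0) = 0 this makes φ injective on all of ℤ_{61}, hence bijective (finite equal-size domain and codomain). In particular φ is bijective.
Since φ is bijective, we find the preimage of 41. The inverse of x ↦ x^43 on (ℤ_{61})^× is x ↦ x^7, because 43·7 = 301 = 5·60 + 1 ≡ 1 (mod 60) and x^{60} = 1 for x ≠ 0 (Fermat). So φ⁻¹(41) = 41^7 mod 61.
Repeated squaring mod 61: 41^1 ≡ 41, 41^2 ≡ 41² = 1681 ≡ 34, 41^4 ≡ 34² = 1156 ≡ 58. Since 7 = 4 + 2 + 1, 41^7 ≡ 58·34·41: 58·34 = 1972 ≡ 20, then 20·41 = 820 ≡ 27. So 41^7 ≡ 27 (mod 61).
Hence φ⁻¹(41) = 27.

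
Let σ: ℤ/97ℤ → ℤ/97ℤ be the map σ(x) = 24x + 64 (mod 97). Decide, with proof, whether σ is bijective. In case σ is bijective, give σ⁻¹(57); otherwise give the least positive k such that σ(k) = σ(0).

28

By definition, σ is injective when σ(u) = σ(v) forces u = v.
Suppose σ(u) = σ(v) in ℤ/97ℤ. Then 24u + 64 ≡ 24v + 64 (mod 97), hence 24(u − v) ≡ 0 (mod 97).
Since gcd(24, 97) = 1, 24 is invertible modulo 97, so u − v ≡ 0 (mod 97), i.e. u = v.
We now compute 24⁻¹ mod 97 explicitly. Euclid's algorithm: 97 = 4·24 + 1; back-substituting gives 1 = 93·24 − 23·97, so 24⁻¹ ≡ 93 (mod 97).
Then y ↦ 93(y − 64) is a two-sided inverse to σ, so every y ∈ ℤ/97ℤ has a preimage.
Thus σ is bijective.
Since σ is bijective, we find σ⁻¹(57): we need 24x ≡ 57 − 64 ≡ 90 (mod 97). Using 24⁻¹ = 93: x ≡ 93·90 = 8370 = 86·97 + 28, so x = 28.
Check: σ(28) = 24·28 + 64 = 736 = 7·97 + 57 ≡ 57 (mod 97).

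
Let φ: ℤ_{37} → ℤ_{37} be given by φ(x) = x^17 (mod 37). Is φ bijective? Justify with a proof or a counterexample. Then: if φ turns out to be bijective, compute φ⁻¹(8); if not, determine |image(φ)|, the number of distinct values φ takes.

23

Since 37 is prime, the nonzero elements of ℤ_{37} form a cyclic group of order 36.
As gcd(17, 36) = 1, raising to the 17th power is a bijection on this group: if x_1^17 ≡ x_2^17 then (x_1x_2^{−1})^17 = 1, and the only element of order dividing gcd(17, 36) = 1 is 1, so x_1 = x_2.
With φ(0) = 0 this makes φ injective on all of ℤ_{37}, hence bijective (finite equal-size domain and codomain). In particular φ is bijective.
Since φ is bijective, we find the preimage of 8. The inverse of x ↦ x^17 on (ℤ_{37})^× is x ↦ x^17, because 17·17 = 289 = 8·36 + 1 ≡ 1 (mod 36) and x^{36} = 1 for x ≠ 0 (Fermat). So φ⁻¹(8) = 8^17 mod 37.
Repeated squaring mod 37: 8^1 ≡ 8, 8^2 ≡ 8² = 64 ≡ 27, 8^4 ≡ 27² = 729 ≡ 26, 8^8 ≡ 26² = 676 ≡ 10, 8^16 ≡ 10² = 100 ≡ 26. Since 17 = 16 + 1, 8^17 ≡ 26·8: 26·8 = 208 ≡ 23. So 8^17 ≡ 23 (mod 37).
Hence φ⁻¹(8) = 23.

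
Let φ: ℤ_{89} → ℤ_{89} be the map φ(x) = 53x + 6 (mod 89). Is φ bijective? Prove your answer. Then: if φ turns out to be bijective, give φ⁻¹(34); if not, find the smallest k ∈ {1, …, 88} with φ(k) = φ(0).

19

If φ(s) = φ(t), then 53s ≡ 53t (mod 89). Because gcd(53, 89) = 1, we may cancel 53 to get s ≡ t (mod 89).
We now compute 53⁻¹ mod 89 explicitly. Euclid's algorithm: 89 = 1·53 + 36, 53 = 1·36 + 17, 36 = 2·17 + 2, 17 = 8·2 + 1; back-substituting gives 1 = 42·53 − 25·89, so 53⁻¹ ≡ 42 (mod 89).
For any y ∈ ℤ_{89}, x = 42(y − 6) mod 89 satisfies φ(x) = 53·42(y − 6) + 6 ≡ y (since 53·42 ≡ 1 mod 89). So every y has a preimage.
So φ is bijective.
Since φ is bijective, we find φ⁻¹(34): we need 53x ≡ 34 − 6 ≡ 28 (mod 89). Using 53⁻¹ = 42: x ≡ 42·28 = 1176 = 13·89 + 19, so x = 19.
Check: φ(19) = 53·19 + 6 = 1013 = 11·89 + 34 ≡ 34 (mod 89).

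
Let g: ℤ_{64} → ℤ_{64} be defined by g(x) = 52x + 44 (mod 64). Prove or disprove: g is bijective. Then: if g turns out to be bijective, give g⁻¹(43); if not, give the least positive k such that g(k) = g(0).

We have gcd(52, 64) = 4 > 1. Taking x_1 = 0 and x_2 = 16: g(0) = 44 and g(16) = 52·16 + 44 = 876 ≡ 44 (mod 64).
So g(0) = g(16) while 0 ≠ 16, so g is not injective, hence not bijective.
Since g is not bijective, we find the least positive k with g(k) = g(0): this means 52k ≡ 0 (mod 64), i.e. 64 ∣ 52k. Since gcd(52, 64) = 4, dividing through by 4 this holds exactly when 16 ∣ 13k, and as gcd(13, 16) = 1, exactly when 16 ∣ k.
The smallest positive such k is 16.

16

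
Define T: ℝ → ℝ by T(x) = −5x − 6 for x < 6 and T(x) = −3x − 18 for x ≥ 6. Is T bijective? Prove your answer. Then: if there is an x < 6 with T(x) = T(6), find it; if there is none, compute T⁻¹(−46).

Both pieces are strictly decreasing (slopes −5 and −3), so each is injective on its own interval.
The left piece maps (−∞, 6) onto (−36, ∞); the right piece maps [6, ∞) onto (−∞, −36].
Since −36 = −36, the images partition ℝ: T is injective and surjective, hence bijective.
Because the two images are disjoint, no x < 6 has T(x) = T(6), so we compute T⁻¹(−46): −46 lies in (−∞, −36], so solve −3x − 18 = −46: x = (−46 + 18)/(−3) = 28/3.

28/3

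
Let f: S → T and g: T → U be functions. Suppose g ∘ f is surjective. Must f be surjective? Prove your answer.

No. Take S = {0, 1}, T = {0, 1, 2, 3, 4}, U = {0}, f(a) = 0 for every a ∈ S, and g(b) = 0 for every b ∈ T.
Then g ∘ f is surjective onto {0}, but 4 ∈ T has no preimage under f, so f is not surjective.

not surjective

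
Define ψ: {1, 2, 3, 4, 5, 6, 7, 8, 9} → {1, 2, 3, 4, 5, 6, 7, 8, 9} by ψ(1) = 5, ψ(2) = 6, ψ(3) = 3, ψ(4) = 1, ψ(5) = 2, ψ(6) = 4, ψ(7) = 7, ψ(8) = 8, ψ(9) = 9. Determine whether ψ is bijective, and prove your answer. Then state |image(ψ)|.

The values 5, 6, 3, 1, 2, 4, 7, 8, 9 are a permutation of {1, 2, 3, 4, 5, 6, 7, 8, 9}: each element appears exactly once.
So ψ is injective and surjective, hence bijective.
The image of ψ is {1, 2, 3, 4, 5, 6, 7, 8, 9}, which has 9 elements.

9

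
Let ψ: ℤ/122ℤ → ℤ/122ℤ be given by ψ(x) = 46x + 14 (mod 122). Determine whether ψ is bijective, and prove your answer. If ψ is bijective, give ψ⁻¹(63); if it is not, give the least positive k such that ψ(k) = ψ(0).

61

Recall that ψ is injective if ψ(s) = ψ(t) implies s = t.
We have gcd(46, 122) = 2 > 1. Taking s = 0 and t = 61: ψ(0) = 14 and ψ(61) = 46·61 + 14 = 2820 ≡ 14 (mod 122).
So ψ(0) = ψ(61) while 0 ≠ 61, hence ψ is not injective, hence not bijective.
Since ψ is not bijective, we find the least positive k with ψ(k) = ψ(0): this means 46k ≡ 0 (mod 122), i.e. 122 ∣ 46k. Since gcd(46, 122) = 2, dividing through by 2 this holds exactly when 61 ∣ 23k, and as gcd(23, 61) = 1, exactly when 61 ∣ k.
The smallest positive such k is 61.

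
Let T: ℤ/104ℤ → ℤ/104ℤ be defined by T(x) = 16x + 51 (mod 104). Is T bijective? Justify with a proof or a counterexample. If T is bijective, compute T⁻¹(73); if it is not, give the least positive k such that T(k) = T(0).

Recall that T is injective if T(a) = T(b) implies a = b.
We have gcd(16, 104) = 8 > 1. Taking a = 0 and b = 13: T(0) = 51 and T(13) = 16·13 + 51 = 259 ≡ 51 (mod 104).
So T(0) = T(13) while 0 ≠ 13, therefore T is not injective, hence not bijective.
Since T is not bijective, we find the least positive k with T(k) = T(0): this means 16k ≡ 0 (mod 104), i.e. 104 ∣ 16k. Since gcd(16, 104) = 8, dividing through by 8 this holds exactly when 13 ∣ 2k, and as gcd(2, 13) = 1, exactly when 13 ∣ k.
The smallest positive such k is 13.

13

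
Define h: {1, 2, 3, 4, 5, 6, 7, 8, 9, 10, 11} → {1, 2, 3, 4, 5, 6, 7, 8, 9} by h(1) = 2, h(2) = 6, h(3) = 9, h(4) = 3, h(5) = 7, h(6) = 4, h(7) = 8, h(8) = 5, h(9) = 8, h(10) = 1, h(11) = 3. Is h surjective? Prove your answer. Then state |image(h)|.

9

Every element of the codomain has a preimage: 1 = h(10), 2 = h(1), 3 = h(4), 4 = h(6), 5 = h(8), 6 = h(2), 7 = h(5), 8 = h(7), 9 = h(3).
So h is surjective.
The image of h is {1, 2, 3, 4, 5, 6, 7, 8, 9}, which has 9 elements.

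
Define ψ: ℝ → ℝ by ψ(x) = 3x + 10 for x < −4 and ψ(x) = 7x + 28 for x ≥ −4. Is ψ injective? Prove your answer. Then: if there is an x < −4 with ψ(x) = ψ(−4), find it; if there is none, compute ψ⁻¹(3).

-25/7

Both pieces are strictly increasing (slopes 3 and 7), so each is injective on its own interval.
The left piece maps (−∞, −4) onto (−∞, −2); the right piece maps [−4, ∞) onto [0, ∞).
These images are disjoint, so no value is attained by both pieces. So ψ is injective.
Because the two images are disjoint, no x < −4 has ψ(x) = ψ(−4), so we compute ψ⁻¹(3): 3 lies in [0, ∞), so solve 7x + 28 = 3: x = (3 − 28)/7 = −25/7.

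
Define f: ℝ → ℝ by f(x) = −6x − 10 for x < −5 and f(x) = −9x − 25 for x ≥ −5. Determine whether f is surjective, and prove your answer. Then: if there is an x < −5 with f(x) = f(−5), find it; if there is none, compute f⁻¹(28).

Both pieces are strictly decreasing (slopes −6 and −9), so each is injective on its own interval.
The left piece maps (−∞, −5) onto (20, ∞); the right piece maps [−5, ∞) onto (−∞, 20].
These images together cover ℝ, so f is surjective.
Because the two images are disjoint, no x < −5 has f(x) = f(−5), so we compute f⁻¹(28): 28 lies in (20, ∞), so solve −6x − 10 = 28: x = (28 + 10)/(−6) = −19/3.

-19/3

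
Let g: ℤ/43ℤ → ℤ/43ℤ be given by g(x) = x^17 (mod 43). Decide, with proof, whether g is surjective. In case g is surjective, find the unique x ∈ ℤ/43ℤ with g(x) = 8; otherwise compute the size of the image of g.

Since 43 is prime, the nonzero elements of ℤ/43ℤ form a cyclic group of order 42.
As gcd(17, 42) = 1, raising to the 17th power is a bijection on this group: if u^17 ≡ v^17 then (uv^{−1})^17 = 1, and the only element of order dividing gcd(17, 42) = 1 is 1, so u = v.
With g(0) = 0 this makes g injective on all of ℤ/43ℤ, hence bijective (finite equal-size domain and codomain). In particular g is surjective.
Since g is surjective, we find the preimage of 8. The inverse of x ↦ x^17 on (ℤ/43ℤ)^× is x ↦ x^5, because 17·5 = 85 = 2·42 + 1 ≡ 1 (mod 42) and x^{42} = 1 for x ≠ 0 (Fermat). So g⁻¹(8) = 8^5 mod 43.
Repeated squaring mod 43: 8^1 ≡ 8, 8^2 ≡ 8² = 64 ≡ 21, 8^4 ≡ 21² = 441 ≡ 11. Since 5 = 4 + 1, 8^5 ≡ 11·8: 11·8 = 88 ≡ 2. So 8^5 ≡ 2 (mod 43).
Hence g⁻¹(8) = 2.

2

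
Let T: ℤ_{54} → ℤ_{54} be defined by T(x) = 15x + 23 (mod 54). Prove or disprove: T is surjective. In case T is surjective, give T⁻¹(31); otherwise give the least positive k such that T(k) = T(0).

18

Recall that surjectivity means every element of the codomain has a preimage under T.
Since gcd(15, 54) = 3, we have 15x ≡ 0 (mod 3) for all x, so T(x) ≡ 2 (mod 3).
But 0 ≢ 2 (mod 3), so 0 ∈ ℤ_{54} has no preimage. So T is not surjective.
Since T is not surjective, we find the least positive k with T(k) = T(0): this means 15k ≡ 0 (mod 54), i.e. 54 ∣ 15k. Since gcd(15, 54) = 3, dividing through by 3 this holds exactly when 18 ∣ 5k, and as gcd(5, 18) = 1, exactly when 18 ∣ k.
The smallest positive such k is 18.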